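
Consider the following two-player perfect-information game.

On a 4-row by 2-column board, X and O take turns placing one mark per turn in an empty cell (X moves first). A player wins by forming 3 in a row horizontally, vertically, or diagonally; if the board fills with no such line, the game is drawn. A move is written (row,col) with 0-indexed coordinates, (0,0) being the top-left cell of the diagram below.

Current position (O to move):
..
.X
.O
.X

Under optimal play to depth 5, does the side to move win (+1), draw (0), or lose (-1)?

p1 O@[../.X/.O/.X]: (0,0)[O./.X/.O/.X]+0* (0,1)[.O/.X/.O/.X]+0 (1,0)[../OX/.O/.X]+0 (2,0)[../.X/OO/.X]+0 (3,0)[../.X/.O/OX]+0
p2 X@[O./.X/.O/.X]: (0,1)[OX/.X/.O/.X]+0* (1,0)[O./XX/.O/.X]+0 (2,0)[O./.X/XO/.X]+0 (3,0)[O./.X/.O/XX]+0
p3 O@[OX/.X/.O/.X]: (1,0)[OX/OX/.O/.X]+0* (2,0)[OX/.X/OO/.X]+0 (3,0)[OX/.X/.O/OX]+0
p4 X@[OX/OX/.O/.X]: (2,0)[OX/OX/XO/.X]+0* (3,0)[OX/OX/.O/XX]-1
p5 O@[OX/OX/XO/.X]: (3,0)[OX/OX/XO/OX]+0*
p6 X@[OX/OX/XO/OX] terminal +0; root [../.X/.O/.X] d5

value(../.X/.O/.X, O) = 0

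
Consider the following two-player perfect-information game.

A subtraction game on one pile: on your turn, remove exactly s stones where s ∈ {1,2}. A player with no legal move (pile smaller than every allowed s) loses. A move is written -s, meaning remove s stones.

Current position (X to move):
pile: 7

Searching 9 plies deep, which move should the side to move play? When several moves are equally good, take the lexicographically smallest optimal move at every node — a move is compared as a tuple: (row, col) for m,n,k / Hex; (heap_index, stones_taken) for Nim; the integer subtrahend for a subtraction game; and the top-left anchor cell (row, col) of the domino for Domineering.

X's best at [7]: -1

[7] X move#1: -1:+1/6*, -2:-1/5
[6] O move#2: -1:-1/5*, -2:-1/4
[5] X move#3: -1:-1/4, -2:+1/3*
[3] O move#4: -1:-1/2*, -2:-1/1
[2] X move#5: -1:-1/1, -2:+1/0*
[0] end (terminal -1, O#6); searched 7 to 9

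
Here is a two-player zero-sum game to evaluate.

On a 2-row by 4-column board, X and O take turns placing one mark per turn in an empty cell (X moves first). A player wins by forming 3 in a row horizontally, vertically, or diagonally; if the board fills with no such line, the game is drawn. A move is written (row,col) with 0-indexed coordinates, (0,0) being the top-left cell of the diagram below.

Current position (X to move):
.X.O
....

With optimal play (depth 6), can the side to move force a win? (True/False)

X winning at [.X.O/....]: False

ply 1, X at .X.O/.... | (0,0)=+0→XX.O/....*; (0,2)=+0→.XXO/....; (1,0)=+0→.X.O/X...; (1,1)=+0→.X.O/.X..; (1,2)=+0→.X.O/..X.; (1,3)=+0→.X.O/...X
ply 2, O at XX.O/.... | (0,2)=+0→XXOO/....*; (1,0)=-1→XX.O/O...; (1,1)=-1→XX.O/.O..; (1,2)=-1→XX.O/..O.; (1,3)=-1→XX.O/...O
ply 3, X at XXOO/.... | (1,0)=+0→XXOO/X...*; (1,1)=+0→XXOO/.X..; (1,2)=+0→XXOO/..X.; (1,3)=+0→XXOO/...X
ply 4, O at XXOO/X... | (1,1)=+0→XXOO/XO..*; (1,2)=+0→XXOO/X.O.; (1,3)=+0→XXOO/X..O
ply 5, X at XXOO/XO.. | (1,2)=+0→XXOO/XOX.*; (1,3)=+0→XXOO/XO.X
ply 6, O at XXOO/XOX. | (1,3)=+0→XXOO/XOXO*
ply 7: XXOO/XOXO is terminal +0 (X); from .X.O/.... depth 6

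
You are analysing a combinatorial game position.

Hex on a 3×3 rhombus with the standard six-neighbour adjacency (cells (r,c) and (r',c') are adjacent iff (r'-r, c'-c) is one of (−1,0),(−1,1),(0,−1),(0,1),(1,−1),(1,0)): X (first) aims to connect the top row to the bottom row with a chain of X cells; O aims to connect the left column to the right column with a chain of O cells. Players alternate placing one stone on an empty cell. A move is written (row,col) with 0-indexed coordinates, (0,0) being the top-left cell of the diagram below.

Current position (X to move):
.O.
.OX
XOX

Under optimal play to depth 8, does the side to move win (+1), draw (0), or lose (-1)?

ply 1, X at .O./.OX/XOX | (0,0)=+1→XO./.OX/XOX*; (0,2)=+1→.OX/.OX/XOX; (1,0)=+1→.O./XOX/XOX
ply 2, O at XO./.OX/XOX | (0,2)=-1→XOO/.OX/XOX*; (1,0)=-1→XO./OOX/XOX
ply 3, X at XOO/.OX/XOX | (1,0)=+1→XOO/XOX/XOX*
ply 4: XOO/XOX/XOX is terminal -1 (O); from .O./.OX/XOX depth 8

value(.O./.OX/XOX, X) = +1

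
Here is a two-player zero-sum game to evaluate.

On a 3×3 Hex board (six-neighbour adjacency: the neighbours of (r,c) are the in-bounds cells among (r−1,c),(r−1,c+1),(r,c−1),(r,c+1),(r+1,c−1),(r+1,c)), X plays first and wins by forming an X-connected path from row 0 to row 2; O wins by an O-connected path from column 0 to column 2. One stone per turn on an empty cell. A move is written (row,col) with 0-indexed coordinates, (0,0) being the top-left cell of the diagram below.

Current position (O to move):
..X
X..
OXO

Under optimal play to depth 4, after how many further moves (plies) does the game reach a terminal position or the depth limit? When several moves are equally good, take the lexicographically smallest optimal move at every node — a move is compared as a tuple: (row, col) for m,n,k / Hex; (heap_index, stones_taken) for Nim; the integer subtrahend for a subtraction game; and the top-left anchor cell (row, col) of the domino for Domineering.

p1 O@[..X/X../OXO]: (0,0)[O.X/X../OXO]-1* (0,1)[.OX/X../OXO]-1 (1,1)[..X/XO./OXO]-1 (1,2)[..X/X.O/OXO]-1
p2 X@[O.X/X../OXO]: (0,1)[OXX/X../OXO]+1* (1,1)[O.X/XX./OXO]+1 (1,2)[O.X/X.X/OXO]+1
p3 O@[OXX/X../OXO]: (1,1)[OXX/XO./OXO]-1* (1,2)[OXX/X.O/OXO]-1
p4 X@[OXX/XO./OXO]: (1,2)[OXX/XOX/OXO]+1*
p5 O@[OXX/XOX/OXO] terminal -1; root [..X/X../OXO] d4

PV length from [..X/X../OXO]: 4 plies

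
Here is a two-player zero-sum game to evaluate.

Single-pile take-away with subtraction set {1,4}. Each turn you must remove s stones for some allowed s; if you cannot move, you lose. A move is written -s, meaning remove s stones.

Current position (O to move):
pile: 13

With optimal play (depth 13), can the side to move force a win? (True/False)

O winning at [13]: True

ply 1, O at 13 | -1=+1→12*; -4=-1→9
ply 2, X at 12 | -1=-1→11*; -4=-1→8
ply 3, O at 11 | -1=+1→10*; -4=+1→7
ply 4, X at 10 | -1=-1→9*; -4=-1→6
ply 5, O at 9 | -1=-1→8; -4=+1→5*
ply 6, X at 5 | -1=-1→4*; -4=-1→1
ply 7, O at 4 | -1=-1→3; -4=+1→0*
ply 8: 0 is terminal -1 (X); from 13 depth 13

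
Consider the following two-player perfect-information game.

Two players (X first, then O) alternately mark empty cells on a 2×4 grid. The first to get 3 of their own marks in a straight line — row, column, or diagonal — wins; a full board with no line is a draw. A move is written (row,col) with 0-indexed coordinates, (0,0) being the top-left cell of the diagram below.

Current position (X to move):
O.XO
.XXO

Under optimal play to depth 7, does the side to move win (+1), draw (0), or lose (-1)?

value(O.XO/.XXO, X) = +1

ply 1, X at O.XO/.XXO | (0,1)=+0→OXXO/.XXO; (1,0)=+1→O.XO/XXXO*
ply 2: O.XO/XXXO is terminal -1 (O); from O.XO/.XXO depth 7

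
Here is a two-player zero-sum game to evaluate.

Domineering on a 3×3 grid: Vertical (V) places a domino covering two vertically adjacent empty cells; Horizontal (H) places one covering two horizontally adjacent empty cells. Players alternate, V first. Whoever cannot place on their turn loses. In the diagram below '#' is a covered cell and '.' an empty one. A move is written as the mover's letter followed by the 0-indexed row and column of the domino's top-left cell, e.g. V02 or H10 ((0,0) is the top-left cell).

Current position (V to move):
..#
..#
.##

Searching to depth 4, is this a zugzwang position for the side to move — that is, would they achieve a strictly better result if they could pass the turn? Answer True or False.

zugzwang(..#/..#/.##, V) = False

[..#/..#/.##] V move#1: V00:+1/#.#/#.#/.##*, V01:+1/.##/.##/.##, V10:-1/..#/#.#/###
[#.#/#.#/.##] end (terminal -1, H#2); searched ..#/..#/.## to 4
pass branch (H moves first from the same position):
  | [..#/..#/.##] H move#1: H00:-1/###/..#/.##, H10:+1/..#/###/.##*
  | [..#/###/.##] end (terminal -1, V#2); searched ..#/..#/.## to 4
V moving scores +1; V passing scores -1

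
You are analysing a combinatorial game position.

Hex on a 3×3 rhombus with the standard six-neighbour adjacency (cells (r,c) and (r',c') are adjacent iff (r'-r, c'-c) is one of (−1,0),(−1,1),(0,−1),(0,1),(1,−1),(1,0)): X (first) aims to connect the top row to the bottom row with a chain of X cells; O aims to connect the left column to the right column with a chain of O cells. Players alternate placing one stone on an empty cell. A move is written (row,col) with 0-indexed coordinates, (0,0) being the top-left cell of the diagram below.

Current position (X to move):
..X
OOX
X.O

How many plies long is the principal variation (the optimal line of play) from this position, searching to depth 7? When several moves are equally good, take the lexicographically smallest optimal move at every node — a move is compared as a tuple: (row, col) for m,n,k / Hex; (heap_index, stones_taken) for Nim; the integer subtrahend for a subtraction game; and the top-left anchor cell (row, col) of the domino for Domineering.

PV length from [..X/OOX/X.O]: 1 ply

ply 1, X at ..X/OOX/X.O | (0,0)=-1→X.X/OOX/X.O; (0,1)=-1→.XX/OOX/X.O; (2,1)=+1→..X/OOX/XXO*
ply 2: ..X/OOX/XXO is terminal -1 (O); from ..X/OOX/X.O depth 7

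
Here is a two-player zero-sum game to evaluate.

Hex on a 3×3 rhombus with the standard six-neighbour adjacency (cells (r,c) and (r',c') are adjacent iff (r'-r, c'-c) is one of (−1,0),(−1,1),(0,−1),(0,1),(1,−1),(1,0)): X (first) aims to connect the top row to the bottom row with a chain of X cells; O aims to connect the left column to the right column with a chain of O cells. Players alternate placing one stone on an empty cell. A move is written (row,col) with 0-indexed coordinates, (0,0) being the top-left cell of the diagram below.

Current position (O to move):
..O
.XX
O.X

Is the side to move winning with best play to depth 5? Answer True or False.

O winning at [..O/.XX/O.X]: True

p1 O@[..O/.XX/O.X]: (0,0)[O.O/.XX/O.X]-1 (0,1)[.OO/.XX/O.X]+1* (1,0)[..O/OXX/O.X]-1 (2,1)[..O/.XX/OOX]-1
p2 X@[.OO/.XX/O.X]: (0,0)[XOO/.XX/O.X]-1* (1,0)[.OO/XXX/O.X]-1 (2,1)[.OO/.XX/OXX]-1
p3 O@[XOO/.XX/O.X]: (1,0)[XOO/OXX/O.X]+1* (2,1)[XOO/.XX/OOX]-1
p4 X@[XOO/OXX/O.X] terminal -1; root [..O/.XX/O.X] d5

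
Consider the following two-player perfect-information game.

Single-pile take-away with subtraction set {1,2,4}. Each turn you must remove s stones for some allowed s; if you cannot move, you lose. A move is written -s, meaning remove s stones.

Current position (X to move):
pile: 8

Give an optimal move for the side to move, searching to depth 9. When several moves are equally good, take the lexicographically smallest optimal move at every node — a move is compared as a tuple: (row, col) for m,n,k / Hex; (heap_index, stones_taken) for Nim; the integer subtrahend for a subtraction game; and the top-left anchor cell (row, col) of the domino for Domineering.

p1 X@[8]: -1[7]-1 -2[6]+1* -4[4]-1
p2 O@[6]: -1[5]-1* -2[4]-1 -4[2]-1
p3 X@[5]: -1[4]-1 -2[3]+1* -4[1]-1
p4 O@[3]: -1[2]-1* -2[1]-1
p5 X@[2]: -1[1]-1 -2[0]+1*
p6 O@[0] terminal -1; root [8] d9

X's best at [8]: -2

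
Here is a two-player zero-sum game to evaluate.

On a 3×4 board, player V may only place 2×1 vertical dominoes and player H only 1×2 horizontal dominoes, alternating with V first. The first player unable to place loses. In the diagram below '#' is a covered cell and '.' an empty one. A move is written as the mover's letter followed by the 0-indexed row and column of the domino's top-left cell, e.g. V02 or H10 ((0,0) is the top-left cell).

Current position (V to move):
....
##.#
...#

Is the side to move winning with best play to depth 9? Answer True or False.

[..../##.#/...#] V move#1: V02:-1/..#./####/...#*, V12:-1/..../####/..##
[..#./####/...#] H move#2: H00:+1/###./####/...#*, H20:+1/..#./####/##.#, H21:+1/..#./####/.###
[###./####/...#] end (terminal -1, V#3); searched ..../##.#/...# to 9

V winning at [..../##.#/...#]: False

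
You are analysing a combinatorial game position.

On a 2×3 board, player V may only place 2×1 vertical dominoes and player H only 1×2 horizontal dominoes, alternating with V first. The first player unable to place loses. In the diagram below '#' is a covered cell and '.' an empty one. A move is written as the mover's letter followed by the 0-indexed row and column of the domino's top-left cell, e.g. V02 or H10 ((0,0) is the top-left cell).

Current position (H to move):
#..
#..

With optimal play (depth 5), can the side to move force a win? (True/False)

p1 H@[#../#..]: H01[###/#..]+1* H11[#../###]+1
p2 V@[###/#..] terminal -1; root [#../#..] d5

H winning at [#../#..]: True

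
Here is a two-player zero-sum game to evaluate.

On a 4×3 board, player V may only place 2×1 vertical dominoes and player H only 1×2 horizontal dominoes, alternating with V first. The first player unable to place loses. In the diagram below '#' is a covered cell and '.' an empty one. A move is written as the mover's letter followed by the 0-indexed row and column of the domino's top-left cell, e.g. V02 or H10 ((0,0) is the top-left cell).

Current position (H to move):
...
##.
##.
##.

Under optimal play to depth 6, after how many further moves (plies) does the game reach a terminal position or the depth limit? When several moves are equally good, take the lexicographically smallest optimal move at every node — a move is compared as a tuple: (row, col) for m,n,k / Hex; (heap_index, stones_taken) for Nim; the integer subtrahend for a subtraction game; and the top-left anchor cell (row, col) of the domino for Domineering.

PV length from [.../##./##./##.]: 2 plies

ply 1, H at .../##./##./##. | H00=-1→##./##./##./##.*; H01=-1→.##/##./##./##.
ply 2, V at ##./##./##./##. | V02=+1→###/###/##./##.*; V12=+1→##./###/###/##.; V22=+1→##./##./###/###
ply 3: ###/###/##./##. is terminal -1 (H); from .../##./##./##. depth 6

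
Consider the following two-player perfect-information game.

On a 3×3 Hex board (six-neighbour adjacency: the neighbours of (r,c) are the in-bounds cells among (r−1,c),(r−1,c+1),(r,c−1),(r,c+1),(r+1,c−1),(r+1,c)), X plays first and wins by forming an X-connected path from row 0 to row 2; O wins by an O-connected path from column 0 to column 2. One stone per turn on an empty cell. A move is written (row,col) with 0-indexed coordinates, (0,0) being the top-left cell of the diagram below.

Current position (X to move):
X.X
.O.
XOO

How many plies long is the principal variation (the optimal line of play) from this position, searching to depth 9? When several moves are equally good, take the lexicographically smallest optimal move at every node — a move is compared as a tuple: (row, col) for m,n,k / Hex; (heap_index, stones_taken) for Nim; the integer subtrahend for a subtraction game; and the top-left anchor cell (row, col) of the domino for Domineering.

p1 X@[X.X/.O./XOO]: (0,1)[XXX/.O./XOO]-1 (1,0)[X.X/XO./XOO]+1* (1,2)[X.X/.OX/XOO]-1
p2 O@[X.X/XO./XOO] terminal -1; root [X.X/.O./XOO] d9

PV length from [X.X/.O./XOO]: 1 ply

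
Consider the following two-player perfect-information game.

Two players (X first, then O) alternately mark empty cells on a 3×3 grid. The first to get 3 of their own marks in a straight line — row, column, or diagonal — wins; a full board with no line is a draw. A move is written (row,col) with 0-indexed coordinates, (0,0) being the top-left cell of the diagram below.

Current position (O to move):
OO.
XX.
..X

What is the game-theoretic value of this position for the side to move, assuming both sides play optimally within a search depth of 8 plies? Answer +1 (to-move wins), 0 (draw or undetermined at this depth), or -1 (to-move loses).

value(OO./XX./..X, O) = +1

ply 1, O at OO./XX./..X | (0,2)=+1→OOO/XX./..X*; (1,2)=+0→OO./XXO/..X; (2,0)=-1→OO./XX./O.X; (2,1)=-1→OO./XX./.OX
ply 2: OOO/XX./..X is terminal -1 (X); from OO./XX./..X depth 8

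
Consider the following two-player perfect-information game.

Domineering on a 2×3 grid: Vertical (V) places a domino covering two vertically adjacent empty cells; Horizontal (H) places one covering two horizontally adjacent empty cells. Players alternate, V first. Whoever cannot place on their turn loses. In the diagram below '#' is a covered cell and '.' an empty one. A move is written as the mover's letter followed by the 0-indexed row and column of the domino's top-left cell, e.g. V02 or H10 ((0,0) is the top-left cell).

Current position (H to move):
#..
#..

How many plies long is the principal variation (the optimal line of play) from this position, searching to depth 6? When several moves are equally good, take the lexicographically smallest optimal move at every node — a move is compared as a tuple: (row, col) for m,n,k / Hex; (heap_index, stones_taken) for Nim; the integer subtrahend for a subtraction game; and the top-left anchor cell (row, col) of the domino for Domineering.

[#../#..] H move#1: H01:+1/###/#..*, H11:+1/#../###
[###/#..] end (terminal -1, V#2); searched #../#.. to 6

PV length from [#../#..]: 1 ply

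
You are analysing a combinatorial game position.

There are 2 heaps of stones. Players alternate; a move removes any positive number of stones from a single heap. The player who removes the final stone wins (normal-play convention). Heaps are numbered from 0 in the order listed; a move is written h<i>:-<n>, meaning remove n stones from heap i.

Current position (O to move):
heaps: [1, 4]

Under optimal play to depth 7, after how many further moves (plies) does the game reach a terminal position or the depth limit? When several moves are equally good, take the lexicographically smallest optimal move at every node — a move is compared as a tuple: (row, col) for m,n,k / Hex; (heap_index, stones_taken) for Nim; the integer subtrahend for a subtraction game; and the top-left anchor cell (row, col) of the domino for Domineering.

PV length from [(1,4)]: 3 plies

ply 1, O at (1,4) | h0:-1=-1→(0,4); h1:-1=-1→(1,3); h1:-2=-1→(1,2); h1:-3=+1→(1,1)*; h1:-4=-1→(1,0)
ply 2, X at (1,1) | h0:-1=-1→(0,1)*; h1:-1=-1→(1,0)
ply 3, O at (0,1) | h1:-1=+1→(0,0)*
ply 4: (0,0) is terminal -1 (X); from (1,4) depth 7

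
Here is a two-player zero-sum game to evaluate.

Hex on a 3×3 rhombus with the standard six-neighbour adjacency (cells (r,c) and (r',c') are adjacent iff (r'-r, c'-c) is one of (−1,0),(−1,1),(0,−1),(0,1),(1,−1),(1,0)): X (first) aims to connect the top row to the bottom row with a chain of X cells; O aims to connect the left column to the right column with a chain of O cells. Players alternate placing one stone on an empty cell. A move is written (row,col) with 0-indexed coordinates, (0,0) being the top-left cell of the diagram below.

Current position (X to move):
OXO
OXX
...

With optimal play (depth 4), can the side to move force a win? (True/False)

p1 X@[OXO/OXX/...]: (2,0)[OXO/OXX/X..]+1* (2,1)[OXO/OXX/.X.]+1 (2,2)[OXO/OXX/..X]+1
p2 O@[OXO/OXX/X..] terminal -1; root [OXO/OXX/...] d4

X winning at [OXO/OXX/...]: True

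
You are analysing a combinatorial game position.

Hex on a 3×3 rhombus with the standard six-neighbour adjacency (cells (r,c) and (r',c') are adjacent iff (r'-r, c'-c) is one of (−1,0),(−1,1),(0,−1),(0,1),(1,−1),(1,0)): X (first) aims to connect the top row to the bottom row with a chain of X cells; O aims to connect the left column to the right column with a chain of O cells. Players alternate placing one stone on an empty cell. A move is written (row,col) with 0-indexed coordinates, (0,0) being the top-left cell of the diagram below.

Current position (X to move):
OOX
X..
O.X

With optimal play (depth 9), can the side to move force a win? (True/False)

[OOX/X../O.X] X move#1: (1,1):+1/OOX/XX./O.X*, (1,2):+1/OOX/X.X/O.X, (2,1):+1/OOX/X../OXX
[OOX/XX./O.X] O move#2: (1,2):-1/OOX/XXO/O.X*, (2,1):-1/OOX/XX./OOX
[OOX/XXO/O.X] X move#3: (2,1):+1/OOX/XXO/OXX*
[OOX/XXO/OXX] end (terminal -1, O#4); searched OOX/X../O.X to 9

X winning at [OOX/X../O.X]: True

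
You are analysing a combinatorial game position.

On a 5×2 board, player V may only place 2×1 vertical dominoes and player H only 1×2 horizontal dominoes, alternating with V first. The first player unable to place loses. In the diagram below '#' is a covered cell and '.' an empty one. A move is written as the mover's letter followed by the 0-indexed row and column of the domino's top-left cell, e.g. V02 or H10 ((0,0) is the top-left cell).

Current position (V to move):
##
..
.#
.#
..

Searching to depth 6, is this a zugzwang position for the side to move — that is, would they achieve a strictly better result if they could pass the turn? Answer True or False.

zugzwang(##/../.#/.#/.., V) = True

[##/../.#/.#/..] V move#1: V10:-1/##/#./##/.#/..*, V20:-1/##/../##/##/.., V30:-1/##/../.#/##/#.
[##/#./##/.#/..] H move#2: H40:+1/##/#./##/.#/##*
[##/#./##/.#/##] end (terminal -1, V#3); searched ##/../.#/.#/.. to 6
suppose V passes — search the same position with H to move:
pass> [##/../.#/.#/..] H move#1: H10:-1/##/##/.#/.#/..*, H40:-1/##/../.#/.#/##
pass> [##/##/.#/.#/..] V move#2: V20:-1/##/##/##/##/.., V30:+1/##/##/.#/##/#.*
pass> [##/##/.#/##/#.] end (terminal -1, H#3); searched ##/../.#/.#/.. to 6
for V: play -1, pass +1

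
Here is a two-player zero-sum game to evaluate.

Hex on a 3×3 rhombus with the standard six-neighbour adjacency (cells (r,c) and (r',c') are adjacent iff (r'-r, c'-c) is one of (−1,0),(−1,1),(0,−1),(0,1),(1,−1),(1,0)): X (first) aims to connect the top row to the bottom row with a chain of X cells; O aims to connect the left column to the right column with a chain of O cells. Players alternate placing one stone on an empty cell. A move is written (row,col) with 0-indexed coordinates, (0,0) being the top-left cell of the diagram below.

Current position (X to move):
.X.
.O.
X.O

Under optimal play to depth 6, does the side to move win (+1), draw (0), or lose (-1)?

value(.X./.O./X.O, X) = +1

p1 X@[.X./.O./X.O]: (0,0)[XX./.O./X.O]-1 (0,2)[.XX/.O./X.O]-1 (1,0)[.X./XO./X.O]+1* (1,2)[.X./.OX/X.O]-1 (2,1)[.X./.O./XXO]-1
p2 O@[.X./XO./X.O] terminal -1; root [.X./.O./X.O] d6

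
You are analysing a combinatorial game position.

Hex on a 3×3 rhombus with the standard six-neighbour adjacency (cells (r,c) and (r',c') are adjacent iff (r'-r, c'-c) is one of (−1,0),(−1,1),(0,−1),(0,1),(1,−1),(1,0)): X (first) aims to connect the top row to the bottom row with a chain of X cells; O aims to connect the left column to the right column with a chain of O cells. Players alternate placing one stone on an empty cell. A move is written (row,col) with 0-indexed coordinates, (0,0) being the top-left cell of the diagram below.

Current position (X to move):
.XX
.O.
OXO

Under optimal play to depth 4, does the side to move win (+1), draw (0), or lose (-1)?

value(.XX/.O./OXO, X) = +1

p1 X@[.XX/.O./OXO]: (0,0)[XXX/.O./OXO]-1 (1,0)[.XX/XO./OXO]-1 (1,2)[.XX/.OX/OXO]+1*
p2 O@[.XX/.OX/OXO] terminal -1; root [.XX/.O./OXO] d4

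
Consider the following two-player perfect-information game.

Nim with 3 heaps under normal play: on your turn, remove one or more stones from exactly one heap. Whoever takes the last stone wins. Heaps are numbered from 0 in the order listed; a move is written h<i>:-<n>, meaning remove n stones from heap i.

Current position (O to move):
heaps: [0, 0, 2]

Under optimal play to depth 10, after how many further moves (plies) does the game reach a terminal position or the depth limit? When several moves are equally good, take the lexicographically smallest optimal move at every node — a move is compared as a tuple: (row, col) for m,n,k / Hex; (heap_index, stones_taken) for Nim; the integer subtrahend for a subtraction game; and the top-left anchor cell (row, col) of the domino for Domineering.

PV length from [(0,0,2)]: 1 ply

[(0,0,2)] O move#1: h2:-1:-1/(0,0,1), h2:-2:+1/(0,0,0)*
[(0,0,0)] end (terminal -1, X#2); searched (0,0,2) to 10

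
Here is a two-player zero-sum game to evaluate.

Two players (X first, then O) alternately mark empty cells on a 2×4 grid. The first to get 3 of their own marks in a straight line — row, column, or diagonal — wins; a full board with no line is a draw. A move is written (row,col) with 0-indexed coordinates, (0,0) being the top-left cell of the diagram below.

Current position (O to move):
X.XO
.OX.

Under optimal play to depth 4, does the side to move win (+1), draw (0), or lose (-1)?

ply 1, O at X.XO/.OX. | (0,1)=+0→XOXO/.OX.*; (1,0)=-1→X.XO/OOX.; (1,3)=-1→X.XO/.OXO
ply 2, X at XOXO/.OX. | (1,0)=+0→XOXO/XOX.*; (1,3)=+0→XOXO/.OXX
ply 3, O at XOXO/XOX. | (1,3)=+0→XOXO/XOXO*
ply 4: XOXO/XOXO is terminal +0 (X); from X.XO/.OX. depth 4

value(X.XO/.OX., O) = 0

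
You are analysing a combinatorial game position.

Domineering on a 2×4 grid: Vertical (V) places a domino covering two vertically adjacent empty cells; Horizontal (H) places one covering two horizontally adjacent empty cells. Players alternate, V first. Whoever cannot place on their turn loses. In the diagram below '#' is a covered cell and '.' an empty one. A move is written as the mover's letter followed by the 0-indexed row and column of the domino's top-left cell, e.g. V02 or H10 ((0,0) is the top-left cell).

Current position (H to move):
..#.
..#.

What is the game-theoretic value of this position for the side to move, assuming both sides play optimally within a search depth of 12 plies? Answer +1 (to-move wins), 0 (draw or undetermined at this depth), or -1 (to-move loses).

ply 1, H at ..#./..#. | H00=+1→###./..#.*; H10=+1→..#./###.
ply 2, V at ###./..#. | V03=-1→####/..##*
ply 3, H at ####/..## | H10=+1→####/####*
ply 4: ####/#### is terminal -1 (V); from ..#./..#. depth 12

value(..#./..#., H) = +1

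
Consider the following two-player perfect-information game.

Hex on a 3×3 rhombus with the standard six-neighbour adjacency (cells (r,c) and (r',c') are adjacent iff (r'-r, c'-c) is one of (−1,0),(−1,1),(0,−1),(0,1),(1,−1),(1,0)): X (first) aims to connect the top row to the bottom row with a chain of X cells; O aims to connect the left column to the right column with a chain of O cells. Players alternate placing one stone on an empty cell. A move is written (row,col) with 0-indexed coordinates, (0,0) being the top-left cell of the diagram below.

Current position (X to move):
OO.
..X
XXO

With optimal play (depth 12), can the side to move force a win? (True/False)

ply 1, X at OO./..X/XXO | (0,2)=+1→OOX/..X/XXO*; (1,0)=-1→OO./X.X/XXO; (1,1)=-1→OO./.XX/XXO
ply 2: OOX/..X/XXO is terminal -1 (O); from OO./..X/XXO depth 12

X winning at [OO./..X/XXO]: True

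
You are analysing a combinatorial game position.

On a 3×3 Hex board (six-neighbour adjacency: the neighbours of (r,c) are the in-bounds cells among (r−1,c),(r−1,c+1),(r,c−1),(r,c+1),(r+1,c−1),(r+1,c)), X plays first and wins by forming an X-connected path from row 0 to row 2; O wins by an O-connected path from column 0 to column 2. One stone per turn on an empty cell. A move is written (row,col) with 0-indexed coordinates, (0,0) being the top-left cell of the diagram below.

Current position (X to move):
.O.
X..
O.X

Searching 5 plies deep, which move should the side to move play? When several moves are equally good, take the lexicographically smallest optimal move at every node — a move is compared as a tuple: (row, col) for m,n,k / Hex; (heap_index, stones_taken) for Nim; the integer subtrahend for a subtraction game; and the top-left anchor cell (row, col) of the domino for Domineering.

p1 X@[.O./X../O.X]: (0,0)[XO./X../O.X]-1 (0,2)[.OX/X../O.X]-1 (1,1)[.O./XX./O.X]+1* (1,2)[.O./X.X/O.X]-1 (2,1)[.O./X../OXX]-1
p2 O@[.O./XX./O.X]: (0,0)[OO./XX./O.X]-1* (0,2)[.OO/XX./O.X]-1 (1,2)[.O./XXO/O.X]-1 (2,1)[.O./XX./OOX]-1
p3 X@[OO./XX./O.X]: (0,2)[OOX/XX./O.X]+1* (1,2)[OO./XXX/O.X]-1 (2,1)[OO./XX./OXX]-1
p4 O@[OOX/XX./O.X]: (1,2)[OOX/XXO/O.X]-1* (2,1)[OOX/XX./OOX]-1
p5 X@[OOX/XXO/O.X]: (2,1)[OOX/XXO/OXX]+1*
p6 O@[OOX/XXO/OXX] terminal -1; root [.O./X../O.X] d5

X's best at [.O./X../O.X]: (1,1)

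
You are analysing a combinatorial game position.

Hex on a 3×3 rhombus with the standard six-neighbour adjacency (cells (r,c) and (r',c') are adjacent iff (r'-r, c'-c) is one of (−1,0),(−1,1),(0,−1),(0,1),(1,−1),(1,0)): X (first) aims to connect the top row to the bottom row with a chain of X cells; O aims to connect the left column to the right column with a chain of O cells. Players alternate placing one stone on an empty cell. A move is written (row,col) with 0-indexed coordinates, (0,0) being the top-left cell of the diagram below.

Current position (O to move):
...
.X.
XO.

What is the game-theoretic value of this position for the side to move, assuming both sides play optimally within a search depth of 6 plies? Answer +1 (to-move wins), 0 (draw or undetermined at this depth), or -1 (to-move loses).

value(.../.X./XO., O) = -1

[.../.X./XO.] O move#1: (0,0):-1/O../.X./XO.*, (0,1):-1/.O./.X./XO., (0,2):-1/..O/.X./XO., (1,0):-1/.../OX./XO., (1,2):-1/.../.XO/XO., (2,2):-1/.../.X./XOO
[O../.X./XO.] X move#2: (0,1):+1/OX./.X./XO.*, (0,2):+1/O.X/.X./XO., (1,0):+1/O../XX./XO., (1,2):+1/O../.XX/XO., (2,2):+1/O../.X./XOX
[OX./.X./XO.] end (terminal -1, O#3); searched .../.X./XO. to 6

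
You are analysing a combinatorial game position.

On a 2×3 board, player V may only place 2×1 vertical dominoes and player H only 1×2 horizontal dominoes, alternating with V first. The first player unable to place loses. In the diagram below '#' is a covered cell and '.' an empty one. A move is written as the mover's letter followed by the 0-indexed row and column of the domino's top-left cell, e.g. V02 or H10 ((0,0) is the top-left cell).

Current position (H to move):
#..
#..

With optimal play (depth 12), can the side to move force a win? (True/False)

H winning at [#../#..]: True

ply 1, H at #../#.. | H01=+1→###/#..*; H11=+1→#../###
ply 2: ###/#.. is terminal -1 (V); from #../#.. depth 12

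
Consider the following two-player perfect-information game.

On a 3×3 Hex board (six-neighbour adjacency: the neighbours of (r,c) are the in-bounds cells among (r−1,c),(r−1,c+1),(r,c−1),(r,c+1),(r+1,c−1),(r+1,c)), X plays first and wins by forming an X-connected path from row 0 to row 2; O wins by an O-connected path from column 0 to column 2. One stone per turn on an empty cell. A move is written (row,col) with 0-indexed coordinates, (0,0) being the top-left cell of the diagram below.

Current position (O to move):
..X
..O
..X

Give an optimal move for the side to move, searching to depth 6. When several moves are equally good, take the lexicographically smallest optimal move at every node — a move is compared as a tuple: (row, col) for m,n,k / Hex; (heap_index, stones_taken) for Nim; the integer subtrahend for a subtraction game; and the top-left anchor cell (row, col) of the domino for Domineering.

p1 O@[..X/..O/..X]: (0,0)[O.X/..O/..X]-1 (0,1)[.OX/..O/..X]-1 (1,0)[..X/O.O/..X]-1 (1,1)[..X/.OO/..X]+1* (2,0)[..X/..O/O.X]+1 (2,1)[..X/..O/.OX]-1
p2 X@[..X/.OO/..X]: (0,0)[X.X/.OO/..X]-1* (0,1)[.XX/.OO/..X]-1 (1,0)[..X/XOO/..X]-1 (2,0)[..X/.OO/X.X]-1 (2,1)[..X/.OO/.XX]-1
p3 O@[X.X/.OO/..X]: (0,1)[XOX/.OO/..X]+1* (1,0)[X.X/OOO/..X]+1 (2,0)[X.X/.OO/O.X]+1 (2,1)[X.X/.OO/.OX]+1
p4 X@[XOX/.OO/..X]: (1,0)[XOX/XOO/..X]-1* (2,0)[XOX/.OO/X.X]-1 (2,1)[XOX/.OO/.XX]-1
p5 O@[XOX/XOO/..X]: (2,0)[XOX/XOO/O.X]+1* (2,1)[XOX/XOO/.OX]-1
p6 X@[XOX/XOO/O.X] terminal -1; root [..X/..O/..X] d6

O's best at [..X/..O/..X]: (1,1)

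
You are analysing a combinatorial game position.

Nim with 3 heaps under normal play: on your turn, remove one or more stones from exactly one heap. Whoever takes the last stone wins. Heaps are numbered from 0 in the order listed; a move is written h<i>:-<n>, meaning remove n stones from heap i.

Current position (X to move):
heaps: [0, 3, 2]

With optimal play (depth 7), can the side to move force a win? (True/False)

p1 X@[(0,3,2)]: h1:-1[(0,2,2)]+1* h1:-2[(0,1,2)]-1 h1:-3[(0,0,2)]-1 h2:-1[(0,3,1)]-1 h2:-2[(0,3,0)]-1
p2 O@[(0,2,2)]: h1:-1[(0,1,2)]-1* h1:-2[(0,0,2)]-1 h2:-1[(0,2,1)]-1 h2:-2[(0,2,0)]-1
p3 X@[(0,1,2)]: h1:-1[(0,0,2)]-1 h2:-1[(0,1,1)]+1* h2:-2[(0,1,0)]-1
p4 O@[(0,1,1)]: h1:-1[(0,0,1)]-1* h2:-1[(0,1,0)]-1
p5 X@[(0,0,1)]: h2:-1[(0,0,0)]+1*
p6 O@[(0,0,0)] terminal -1; root [(0,3,2)] d7

X winning at [(0,3,2)]: True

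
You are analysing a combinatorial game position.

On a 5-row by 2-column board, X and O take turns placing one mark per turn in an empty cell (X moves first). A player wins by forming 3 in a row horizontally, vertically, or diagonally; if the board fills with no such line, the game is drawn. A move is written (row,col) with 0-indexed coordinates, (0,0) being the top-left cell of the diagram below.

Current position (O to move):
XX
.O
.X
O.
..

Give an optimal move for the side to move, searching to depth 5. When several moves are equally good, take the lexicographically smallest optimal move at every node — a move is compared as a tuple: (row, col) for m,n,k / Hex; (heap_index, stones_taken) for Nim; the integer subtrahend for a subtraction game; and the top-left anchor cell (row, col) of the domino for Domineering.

O's best at [XX/.O/.X/O./..]: (2,0)

[XX/.O/.X/O./..] O move#1: (1,0):+0/XX/OO/.X/O./.., (2,0):+1/XX/.O/OX/O./..*, (3,1):+0/XX/.O/.X/OO/.., (4,0):+0/XX/.O/.X/O./O., (4,1):+0/XX/.O/.X/O./.O
[XX/.O/OX/O./..] X move#2: (1,0):-1/XX/XO/OX/O./..*, (3,1):-1/XX/.O/OX/OX/.., (4,0):-1/XX/.O/OX/O./X., (4,1):-1/XX/.O/OX/O./.X
[XX/XO/OX/O./..] O move#3: (3,1):+0/XX/XO/OX/OO/.., (4,0):+1/XX/XO/OX/O./O.*, (4,1):+0/XX/XO/OX/O./.O
[XX/XO/OX/O./O.] end (terminal -1, X#4); searched XX/.O/.X/O./.. to 5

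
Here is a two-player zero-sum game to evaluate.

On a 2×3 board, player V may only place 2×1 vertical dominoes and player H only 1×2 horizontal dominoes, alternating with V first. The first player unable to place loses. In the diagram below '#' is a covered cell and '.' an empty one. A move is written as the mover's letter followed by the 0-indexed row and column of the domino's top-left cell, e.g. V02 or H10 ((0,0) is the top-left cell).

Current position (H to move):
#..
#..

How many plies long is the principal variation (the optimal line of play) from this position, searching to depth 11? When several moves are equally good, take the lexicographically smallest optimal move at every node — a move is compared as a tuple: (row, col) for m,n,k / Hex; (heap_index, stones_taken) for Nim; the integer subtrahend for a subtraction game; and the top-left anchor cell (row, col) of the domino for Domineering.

PV length from [#../#..]: 1 ply

p1 H@[#../#..]: H01[###/#..]+1* H11[#../###]+1
p2 V@[###/#..] terminal -1; root [#../#..] d11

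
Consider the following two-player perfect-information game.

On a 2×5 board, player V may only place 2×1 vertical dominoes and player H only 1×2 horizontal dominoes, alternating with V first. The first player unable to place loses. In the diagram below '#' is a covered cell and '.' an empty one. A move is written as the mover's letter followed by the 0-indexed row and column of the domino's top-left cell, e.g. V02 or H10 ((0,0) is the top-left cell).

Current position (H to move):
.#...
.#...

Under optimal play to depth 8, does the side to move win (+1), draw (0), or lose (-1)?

value(.#.../.#..., H) = -1

p1 H@[.#.../.#...]: H02[.###./.#...]-1* H03[.#.##/.#...]-1 H12[.#.../.###.]-1 H13[.#.../.#.##]-1
p2 V@[.###./.#...]: V00[####./##...]-1 V04[.####/.#..#]+1*
p3 H@[.####/.#..#]: H12[.####/.####]-1*
p4 V@[.####/.####]: V00[#####/#####]+1*
p5 H@[#####/#####] terminal -1; root [.#.../.#...] d8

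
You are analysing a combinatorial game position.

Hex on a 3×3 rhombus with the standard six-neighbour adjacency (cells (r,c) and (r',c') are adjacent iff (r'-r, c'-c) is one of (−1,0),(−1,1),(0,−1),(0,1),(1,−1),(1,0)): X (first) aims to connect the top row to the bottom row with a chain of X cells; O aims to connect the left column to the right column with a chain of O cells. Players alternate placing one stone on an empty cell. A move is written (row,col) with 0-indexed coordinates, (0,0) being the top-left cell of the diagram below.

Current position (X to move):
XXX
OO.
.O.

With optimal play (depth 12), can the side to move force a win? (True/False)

X winning at [XXX/OO./.O.]: False

p1 X@[XXX/OO./.O.]: (1,2)[XXX/OOX/.O.]-1* (2,0)[XXX/OO./XO.]-1 (2,2)[XXX/OO./.OX]-1
p2 O@[XXX/OOX/.O.]: (2,0)[XXX/OOX/OO.]-1 (2,2)[XXX/OOX/.OO]+1*
p3 X@[XXX/OOX/.OO] terminal -1; root [XXX/OO./.O.] d12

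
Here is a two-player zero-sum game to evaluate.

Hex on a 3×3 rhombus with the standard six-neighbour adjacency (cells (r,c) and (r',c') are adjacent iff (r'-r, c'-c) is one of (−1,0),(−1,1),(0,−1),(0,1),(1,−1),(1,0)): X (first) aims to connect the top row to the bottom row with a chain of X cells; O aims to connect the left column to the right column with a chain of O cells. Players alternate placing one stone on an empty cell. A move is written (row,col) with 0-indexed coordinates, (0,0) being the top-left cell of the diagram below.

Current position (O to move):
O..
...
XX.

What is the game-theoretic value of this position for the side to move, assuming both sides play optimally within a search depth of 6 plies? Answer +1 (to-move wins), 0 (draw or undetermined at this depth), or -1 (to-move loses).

value(O../.../XX., O) = +1

p1 O@[O../.../XX.]: (0,1)[OO./.../XX.]-1 (0,2)[O.O/.../XX.]-1 (1,0)[O../O../XX.]-1 (1,1)[O../.O./XX.]+1* (1,2)[O../..O/XX.]-1 (2,2)[O../.../XXO]-1
p2 X@[O../.O./XX.]: (0,1)[OX./.O./XX.]-1* (0,2)[O.X/.O./XX.]-1 (1,0)[O../XO./XX.]-1 (1,2)[O../.OX/XX.]-1 (2,2)[O../.O./XXX]-1
p3 O@[OX./.O./XX.]: (0,2)[OXO/.O./XX.]-1 (1,0)[OX./OO./XX.]+1* (1,2)[OX./.OO/XX.]-1 (2,2)[OX./.O./XXO]-1
p4 X@[OX./OO./XX.]: (0,2)[OXX/OO./XX.]-1* (1,2)[OX./OOX/XX.]-1 (2,2)[OX./OO./XXX]-1
p5 O@[OXX/OO./XX.]: (1,2)[OXX/OOO/XX.]+1* (2,2)[OXX/OO./XXO]-1
p6 X@[OXX/OOO/XX.] terminal -1; root [O../.../XX.] d6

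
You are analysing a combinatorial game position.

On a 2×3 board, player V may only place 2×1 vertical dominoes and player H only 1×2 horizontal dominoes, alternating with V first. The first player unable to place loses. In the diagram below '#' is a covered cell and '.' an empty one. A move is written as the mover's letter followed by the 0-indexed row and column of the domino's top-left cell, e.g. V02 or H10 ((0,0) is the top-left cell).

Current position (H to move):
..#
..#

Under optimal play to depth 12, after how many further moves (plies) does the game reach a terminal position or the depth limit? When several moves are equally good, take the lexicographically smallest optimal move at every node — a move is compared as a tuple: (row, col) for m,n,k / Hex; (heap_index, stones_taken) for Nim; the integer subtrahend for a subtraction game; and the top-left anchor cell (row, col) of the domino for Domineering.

PV length from [..#/..#]: 1 ply

p1 H@[..#/..#]: H00[###/..#]+1* H10[..#/###]+1
p2 V@[###/..#] terminal -1; root [..#/..#] d12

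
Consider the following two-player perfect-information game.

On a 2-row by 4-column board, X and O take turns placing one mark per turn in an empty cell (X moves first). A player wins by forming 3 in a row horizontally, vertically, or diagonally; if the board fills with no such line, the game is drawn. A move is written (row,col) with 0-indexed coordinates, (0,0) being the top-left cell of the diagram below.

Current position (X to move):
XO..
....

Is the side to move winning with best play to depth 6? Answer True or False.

[XO../....] X move#1: (0,2):+0/XOX./....*, (0,3):+0/XO.X/...., (1,0):+0/XO../X..., (1,1):+0/XO../.X.., (1,2):+0/XO../..X., (1,3):+0/XO../...X
[XOX./....] O move#2: (0,3):+0/XOXO/....*, (1,0):+0/XOX./O..., (1,1):+0/XOX./.O.., (1,2):+0/XOX./..O., (1,3):+0/XOX./...O
[XOXO/....] X move#3: (1,0):+0/XOXO/X...*, (1,1):+0/XOXO/.X.., (1,2):+0/XOXO/..X., (1,3):+0/XOXO/...X
[XOXO/X...] O move#4: (1,1):+0/XOXO/XO..*, (1,2):+0/XOXO/X.O., (1,3):+0/XOXO/X..O
[XOXO/XO..] X move#5: (1,2):+0/XOXO/XOX.*, (1,3):+0/XOXO/XO.X
[XOXO/XOX.] O move#6: (1,3):+0/XOXO/XOXO*
[XOXO/XOXO] end (terminal +0, X#7); searched XO../.... to 6

X winning at [XO../....]: False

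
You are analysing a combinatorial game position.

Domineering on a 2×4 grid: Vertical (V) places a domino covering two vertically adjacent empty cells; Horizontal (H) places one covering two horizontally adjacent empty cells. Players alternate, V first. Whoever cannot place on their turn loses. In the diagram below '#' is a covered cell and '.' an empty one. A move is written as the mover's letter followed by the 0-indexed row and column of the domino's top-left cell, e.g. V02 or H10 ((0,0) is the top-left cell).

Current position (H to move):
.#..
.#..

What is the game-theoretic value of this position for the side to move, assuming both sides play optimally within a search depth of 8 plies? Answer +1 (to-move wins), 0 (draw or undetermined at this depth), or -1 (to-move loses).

value(.#../.#.., H) = +1

p1 H@[.#../.#..]: H02[.###/.#..]+1* H12[.#../.###]+1
p2 V@[.###/.#..]: V00[####/##..]-1*
p3 H@[####/##..]: H12[####/####]+1*
p4 V@[####/####] terminal -1; root [.#../.#..] d8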